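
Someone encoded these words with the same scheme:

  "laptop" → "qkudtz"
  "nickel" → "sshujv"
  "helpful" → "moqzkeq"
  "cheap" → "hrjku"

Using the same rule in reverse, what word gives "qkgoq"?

label

Shifts by position in laptop: pos 0: l→q (+5), pos 1: a→k (+10), pos 2: p→u (+5), pos 3: t→d (+10) — repeating every 2. A repeating key of period 2 is used — shifts +5, +10 over and over.
Undoing it on qkgoq: q−5=l, k−10=a, g−5=b, o−10=e, q−5=l.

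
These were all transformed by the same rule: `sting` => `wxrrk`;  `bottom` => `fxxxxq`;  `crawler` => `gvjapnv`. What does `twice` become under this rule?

xargn

Two shifts are in play — +9 for a/e/i/o/u, +4 for every other letter.
For twice: t(cons)+4=x, w(cons)+4=a, i(vowel)+9=r, c(cons)+4=g, e(vowel)+9=n.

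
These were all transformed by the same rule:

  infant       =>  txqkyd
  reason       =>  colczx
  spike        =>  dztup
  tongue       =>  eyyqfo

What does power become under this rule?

Shifts by position in infant: pos 0: i→t (+11), pos 1: n→x (+10), pos 2: f→q (+11), pos 3: a→k (+10) — repeating every 2. It's a Vigenère-style cipher with numeric key [11,10]: position i shifts by key[i mod 2].
For power: p+11=a, o+10=y, w+11=h, e+10=o, r+11=c.

ayhoc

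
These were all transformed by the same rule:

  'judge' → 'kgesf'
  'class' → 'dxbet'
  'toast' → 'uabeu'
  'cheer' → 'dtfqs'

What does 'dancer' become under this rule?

emoofd

Shifts by position in judge: pos 0: j→k (+1), pos 1: u→g (+12), pos 2: d→e (+1), pos 3: g→s (+12) — repeating every 2. It's a Vigenère-style cipher with numeric key [1,12]: position i shifts by key[i mod 2].
On dancer: d+1=e, a+12=m, n+1=o, c+12=o, e+1=f, r+12=d.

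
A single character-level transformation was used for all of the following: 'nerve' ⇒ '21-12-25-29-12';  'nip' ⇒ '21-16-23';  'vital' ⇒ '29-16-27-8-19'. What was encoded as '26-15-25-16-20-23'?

shrimp

n is letter #14 and maps to 21: an offset of 7. Each letter is replaced by its alphabet position (a=1..z=26) + 7.
Undoing it on 26-15-25-16-20-23: 26→(26−7)÷1=19=s, 15→(15−7)÷1=8=h, 25→(25−7)÷1=18=r, 16→(16−7)÷1=9=i, 20→(20−7)÷1=13=m, 23→(23−7)÷1=16=p.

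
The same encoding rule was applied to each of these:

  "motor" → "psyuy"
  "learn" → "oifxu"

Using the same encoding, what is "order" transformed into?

rviky

In motor: m→p is +3, o→s is +4, t→y is +5, o→u is +6 — the shift increases by 1 each position. Each letter shifts forward by (position + 3), i.e. 3, 4, 5, … — the shift grows by one for each successive letter.
Applying it to order: o+3=r, r+4=v, d+5=i, e+6=k, r+7=y.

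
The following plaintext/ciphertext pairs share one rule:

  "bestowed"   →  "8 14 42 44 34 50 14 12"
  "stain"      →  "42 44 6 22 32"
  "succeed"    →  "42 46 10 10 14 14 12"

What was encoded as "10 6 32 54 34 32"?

canyon

The formula is n = 2×(alphabet index, a=1) + 4.
Reversing it on 10 6 32 54 34 32: 10→(10−4)÷2=3=c, 6→(6−4)÷2=1=a, 32→(32−4)÷2=14=n, 54→(54−4)÷2=25=y, 34→(34−4)÷2=15=o, 32→(32−4)÷2=14=n.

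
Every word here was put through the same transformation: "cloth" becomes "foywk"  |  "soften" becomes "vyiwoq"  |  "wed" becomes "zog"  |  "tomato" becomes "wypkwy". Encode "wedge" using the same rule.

The shift depends on letter class: consonant c→f is +3, but vowel o→y is +10. Vowels shift forward by 10 and consonants shift forward by 3.
Applying it to wedge: w(cons)+3=z, e(vowel)+10=o, d(cons)+3=g, g(cons)+3=j, e(vowel)+10=o.

zogjo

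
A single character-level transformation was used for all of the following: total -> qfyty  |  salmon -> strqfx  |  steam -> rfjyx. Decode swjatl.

The word is reversed, then every letter is shifted forward by 5.
Undoing it on swjatl: shift back: s−5=n, w−5=r, j−5=e, a−5=v, t−5=o, l−5=g → nrevog; then reverse → govern.

govern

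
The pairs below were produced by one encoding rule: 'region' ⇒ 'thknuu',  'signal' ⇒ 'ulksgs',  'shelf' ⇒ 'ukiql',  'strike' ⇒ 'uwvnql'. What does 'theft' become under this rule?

vkikz

Letter i (0-indexed) is shifted by i+2, so successive shifts are 2, 3, 4, ….
On theft: t+2=v, h+3=k, e+4=i, f+5=k, t+6=z.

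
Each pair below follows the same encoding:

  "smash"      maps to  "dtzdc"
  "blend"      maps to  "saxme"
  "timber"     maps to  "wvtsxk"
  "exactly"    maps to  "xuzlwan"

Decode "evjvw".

digit

s(18)→d(3) and m(12)→t(19) fit y≡19x+25 (mod 26); the inverse of 19 mod 26 is 11. Each letter's alphabet position (a=0..z=25) is mapped through 19·x+25 mod 26 — an affine cipher.
Decoding evjvw: e(4)→11·(4−25)≡3=d; v(21)→11·(21−25)≡8=i; j(9)→11·(9−25)≡6=g; v(21)→11·(21−25)≡8=i; w(22)→11·(22−25)≡19=t (all mod 26).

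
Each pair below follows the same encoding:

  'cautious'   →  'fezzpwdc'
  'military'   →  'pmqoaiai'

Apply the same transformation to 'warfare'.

Letter i (0-indexed) is shifted by i+3, so successive shifts are 3, 4, 5, ….
Applying it to warfare: w+3=z, a+4=e, r+5=w, f+6=l, a+7=h, r+8=z, e+9=n.

zewlhzn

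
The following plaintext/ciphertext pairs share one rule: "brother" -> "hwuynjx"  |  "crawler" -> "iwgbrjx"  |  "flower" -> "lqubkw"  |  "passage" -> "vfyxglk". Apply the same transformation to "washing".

cfymosm

Shifts by position in brother: pos 0: b→h (+6), pos 1: r→w (+5), pos 2: o→u (+6), pos 3: t→y (+5) — repeating every 2. It's a Vigenère-style cipher with numeric key [6,5]: position i shifts by key[i mod 2].
On washing: w+6=c, a+5=f, s+6=y, h+5=m, i+6=o, n+5=s, g+6=m.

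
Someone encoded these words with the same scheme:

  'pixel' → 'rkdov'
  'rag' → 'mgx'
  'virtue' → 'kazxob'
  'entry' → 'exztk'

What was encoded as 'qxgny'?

shark

The output letters match the input read backwards, each shifted +6: pixel reversed is lexip. Two steps: reverse the string, then apply a Caesar shift of +6.
Reversing it on qxgny: shift back: q−6=k, x−6=r, g−6=a, n−6=h, y−6=s → krahs; then reverse → shark.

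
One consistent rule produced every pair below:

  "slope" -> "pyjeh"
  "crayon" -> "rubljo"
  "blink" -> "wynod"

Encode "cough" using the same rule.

s(18)→p(15) and l(11)→y(24) fit y≡21x+1 (mod 26); the inverse of 21 mod 26 is 5. Each letter's alphabet position (a=0..z=25) is mapped through 21·x+1 mod 26 — an affine cipher.
Applying it to cough: c(2)→21·2+1≡17=r; o(14)→21·14+1≡9=j; u(20)→21·20+1≡5=f; g(6)→21·6+1≡23=x; h(7)→21·7+1≡18=s (all mod 26).

rjfxs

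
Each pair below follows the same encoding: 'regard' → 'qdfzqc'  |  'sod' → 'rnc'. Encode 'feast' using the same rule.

edzrs

Compare letters: r→q is +25, e→d is +25, g→f is +25 — a constant shift. Every letter moves 25 places later in the alphabet, wrapping around z→a.
Applying it to feast: f+25=e, e+25=d, a+25=z, s+25=r, t+25=s.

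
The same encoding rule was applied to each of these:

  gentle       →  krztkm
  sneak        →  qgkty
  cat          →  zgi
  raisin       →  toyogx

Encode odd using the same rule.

jju

The output letters match the input read backwards, each shifted +6: gentle reversed is eltneg. Two steps: reverse the string, then apply a Caesar shift of +6.
On odd: reverse → ddo; then shift: d+6=j, d+6=j, o+6=u.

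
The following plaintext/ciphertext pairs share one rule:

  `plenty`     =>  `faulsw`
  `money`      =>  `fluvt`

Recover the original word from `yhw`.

The output letters match the input read backwards, each shifted +7: plenty reversed is ytnelp. Two steps: reverse the string, then apply a Caesar shift of +7.
Decoding yhw: shift back: y−7=r, h−7=a, w−7=p → rap; then reverse → par.

par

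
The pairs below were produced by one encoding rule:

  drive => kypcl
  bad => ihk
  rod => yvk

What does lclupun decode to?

This is a Caesar cipher with shift 7.
Undoing it on lclupun: l−7=e, c−7=v, l−7=e, u−7=n, p−7=i, u−7=n, n−7=g.

evening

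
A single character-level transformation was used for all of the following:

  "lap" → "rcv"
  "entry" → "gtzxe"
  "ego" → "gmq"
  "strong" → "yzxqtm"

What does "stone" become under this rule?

yzqtg

The shift depends on letter class: consonant l→r is +6, but vowel a→c is +2. The rule splits by letter class: vowels +2, consonants +6.
On stone: s(cons)+6=y, t(cons)+6=z, o(vowel)+2=q, n(cons)+6=t, e(vowel)+2=g.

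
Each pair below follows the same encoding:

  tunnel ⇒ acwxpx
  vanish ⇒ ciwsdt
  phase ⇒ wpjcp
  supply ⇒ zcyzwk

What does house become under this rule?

In tunnel: t→a is +7, u→c is +8, n→w is +9, n→x is +10 — the shift increases by 1 each position. The shift increases by 1 at each position, starting from +7: 7, 8, 9, ….
For house: h+7=o, o+8=w, u+9=d, s+10=c, e+11=p.

owdcp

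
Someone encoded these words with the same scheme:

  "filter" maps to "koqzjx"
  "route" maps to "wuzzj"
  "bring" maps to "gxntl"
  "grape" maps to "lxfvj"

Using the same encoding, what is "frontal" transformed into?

kxttygq

Shifts by position in filter: pos 0: f→k (+5), pos 1: i→o (+6), pos 2: l→q (+5), pos 3: t→z (+6) — repeating every 2. The shifts repeat in a cycle of length 2: positions 0,1,… shift by +5, +6, then the pattern repeats.
On frontal: f+5=k, r+6=x, o+5=t, n+6=t, t+5=y, a+6=g, l+5=q.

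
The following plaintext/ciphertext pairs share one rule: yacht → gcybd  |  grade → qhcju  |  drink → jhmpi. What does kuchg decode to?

Each letter's alphabet position (a=0..z=25) is mapped through 11·x+2 mod 26 — an affine cipher.
Undoing it on kuchg: k(10)→19·(10−2)≡22=w; u(20)→19·(20−2)≡4=e; c(2)→19·(2−2)≡0=a; h(7)→19·(7−2)≡17=r; g(6)→19·(6−2)≡24=y (all mod 26).

weary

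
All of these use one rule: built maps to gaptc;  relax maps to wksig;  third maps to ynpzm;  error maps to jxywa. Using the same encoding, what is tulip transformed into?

yasqy

In built: b→g is +5, u→a is +6, i→p is +7, l→t is +8 — the shift increases by 1 each position. The shift increases by 1 at each position, starting from +5: 5, 6, 7, ….
On tulip: t+5=y, u+6=a, l+7=s, i+8=q, p+9=y.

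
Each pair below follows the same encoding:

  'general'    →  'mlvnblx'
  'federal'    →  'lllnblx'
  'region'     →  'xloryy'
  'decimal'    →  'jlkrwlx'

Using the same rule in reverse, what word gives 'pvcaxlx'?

In general: g→m is +6, e→l is +7, n→v is +8, e→n is +9 — the shift increases by 1 each position. The shift increases by 1 at each position, starting from +6: 6, 7, 8, ….
Undoing it on pvcaxlx: p−6=j, v−7=o, c−8=u, a−9=r, x−10=n, l−11=a, x−12=l.

journal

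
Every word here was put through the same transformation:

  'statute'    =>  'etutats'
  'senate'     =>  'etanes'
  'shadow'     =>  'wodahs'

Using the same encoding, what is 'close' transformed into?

esolc

The output letters match the input read backwards: statute reversed is etutats. The word is simply reversed.
Applying it to close: reverse → esolc.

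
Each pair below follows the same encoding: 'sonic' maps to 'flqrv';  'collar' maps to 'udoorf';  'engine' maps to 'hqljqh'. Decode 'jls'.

The output letters match the input read backwards, each shifted +3: sonic reversed is cinos. Two steps: reverse the string, then apply a Caesar shift of +3.
Reversing it on jls: shift back: j−3=g, l−3=i, s−3=p → gip; then reverse → pig.

pig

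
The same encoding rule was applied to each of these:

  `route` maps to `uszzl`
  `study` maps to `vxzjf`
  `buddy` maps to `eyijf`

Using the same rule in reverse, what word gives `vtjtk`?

spend

In route: r→u is +3, o→s is +4, u→z is +5, t→z is +6 — the shift increases by 1 each position. Each letter shifts forward by (position + 3), i.e. 3, 4, 5, … — the shift grows by one for each successive letter.
Undoing it on vtjtk: v−3=s, t−4=p, j−5=e, t−6=n, k−7=d.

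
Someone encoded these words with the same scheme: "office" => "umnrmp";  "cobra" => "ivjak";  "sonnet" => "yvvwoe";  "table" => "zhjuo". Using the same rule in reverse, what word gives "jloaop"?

In office: o→u is +6, f→m is +7, f→n is +8, i→r is +9 — the shift increases by 1 each position. The shift increases by 1 at each position, starting from +6: 6, 7, 8, ….
Decoding jloaop: j−6=d, l−7=e, o−8=g, a−9=r, o−10=e, p−11=e.

degree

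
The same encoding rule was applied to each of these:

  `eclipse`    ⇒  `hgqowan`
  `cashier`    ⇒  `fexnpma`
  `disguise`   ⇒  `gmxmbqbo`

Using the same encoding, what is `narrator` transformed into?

In eclipse: e→h is +3, c→g is +4, l→q is +5, i→o is +6 — the shift increases by 1 each position. Each letter shifts forward by (position + 3), i.e. 3, 4, 5, … — the shift grows by one for each successive letter.
For narrator: n+3=q, a+4=e, r+5=w, r+6=x, a+7=h, t+8=b, o+9=x, r+10=b.

qewxhbxb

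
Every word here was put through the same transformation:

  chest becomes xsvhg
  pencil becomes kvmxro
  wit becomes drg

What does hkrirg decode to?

spirit

Each letter is replaced by its mirror in the alphabet: a↔z, b↔y, c↔x, and so on (the Atbash cipher).
Reversing it on hkrirg: h↔s, k↔p, r↔i, i↔r, r↔i, g↔t.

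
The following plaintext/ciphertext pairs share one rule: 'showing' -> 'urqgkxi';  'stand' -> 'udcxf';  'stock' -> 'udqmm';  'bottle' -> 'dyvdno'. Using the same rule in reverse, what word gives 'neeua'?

lucky

Shifts by position in showing: pos 0: s→u (+2), pos 1: h→r (+10), pos 2: o→q (+2), pos 3: w→g (+10) — repeating every 2. A repeating key of period 2 is used — shifts +2, +10 over and over.
Decoding neeua: n−2=l, e−10=u, e−2=c, u−10=k, a−2=y.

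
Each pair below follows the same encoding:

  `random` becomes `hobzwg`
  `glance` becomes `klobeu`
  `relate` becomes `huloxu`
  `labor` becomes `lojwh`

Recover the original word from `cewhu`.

score

r(17)→h(7) and a(0)→o(14) fit y≡21x+14 (mod 26); the inverse of 21 mod 26 is 5. Treating letters as 0–25, the rule is x ↦ 21x + 14 (mod 26).
Decoding cewhu: c(2)→5·(2−14)≡18=s; e(4)→5·(4−14)≡2=c; w(22)→5·(22−14)≡14=o; h(7)→5·(7−14)≡17=r; u(20)→5·(20−14)≡4=e (all mod 26).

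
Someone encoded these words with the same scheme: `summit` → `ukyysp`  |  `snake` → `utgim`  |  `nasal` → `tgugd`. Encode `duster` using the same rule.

s(18)→u(20) and u(20)→k(10) fit y≡21x+6 (mod 26); the inverse of 21 mod 26 is 5. This is an affine cipher: with a=0,…,z=25, each position x becomes (21x+6) mod 26.
For duster: d(3)→21·3+6≡17=r; u(20)→21·20+6≡10=k; s(18)→21·18+6≡20=u; t(19)→21·19+6≡15=p; e(4)→21·4+6≡12=m; r(17)→21·17+6≡25=z (all mod 26).

rkupmz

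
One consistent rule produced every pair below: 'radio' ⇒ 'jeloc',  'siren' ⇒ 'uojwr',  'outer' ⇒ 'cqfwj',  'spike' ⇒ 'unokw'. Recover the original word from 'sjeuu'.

This is an affine cipher: with a=0,…,z=25, each position x becomes (11x+4) mod 26.
Undoing it on sjeuu: s(18)→19·(18−4)≡6=g; j(9)→19·(9−4)≡17=r; e(4)→19·(4−4)≡0=a; u(20)→19·(20−4)≡18=s; u(20)→19·(20−4)≡18=s (all mod 26).

grass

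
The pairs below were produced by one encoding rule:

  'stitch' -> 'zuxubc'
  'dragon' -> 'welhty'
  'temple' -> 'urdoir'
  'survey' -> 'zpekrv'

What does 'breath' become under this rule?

This is an affine cipher: with a=0,…,z=25, each position x becomes (21x+11) mod 26.
For breath: b(1)→21·1+11≡6=g; r(17)→21·17+11≡4=e; e(4)→21·4+11≡17=r; a(0)→21·0+11≡11=l; t(19)→21·19+11≡20=u; h(7)→21·7+11≡2=c (all mod 26).

gerluc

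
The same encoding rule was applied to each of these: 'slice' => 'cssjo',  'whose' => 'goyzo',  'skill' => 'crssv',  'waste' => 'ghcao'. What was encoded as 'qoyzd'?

Shifts by position in slice: pos 0: s→c (+10), pos 1: l→s (+7), pos 2: i→s (+10), pos 3: c→j (+7) — repeating every 2. It's a Vigenère-style cipher with numeric key [10,7]: position i shifts by key[i mod 2].
Reversing it on qoyzd: q−10=g, o−7=h, y−10=o, z−7=s, d−10=t.

ghost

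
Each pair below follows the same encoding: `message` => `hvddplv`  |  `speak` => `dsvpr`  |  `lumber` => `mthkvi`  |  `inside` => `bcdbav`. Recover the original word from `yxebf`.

m(12)→h(7) and e(4)→v(21) fit y≡21x+15 (mod 26); the inverse of 21 mod 26 is 5. Treating letters as 0–25, the rule is x ↦ 21x + 15 (mod 26).
Decoding yxebf: y(24)→5·(24−15)≡19=t; x(23)→5·(23−15)≡14=o; e(4)→5·(4−15)≡23=x; b(1)→5·(1−15)≡8=i; f(5)→5·(5−15)≡2=c (all mod 26).

toxic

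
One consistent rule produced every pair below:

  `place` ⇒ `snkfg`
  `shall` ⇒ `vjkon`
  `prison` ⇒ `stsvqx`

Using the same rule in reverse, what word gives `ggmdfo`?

Shifts by position in place: pos 0: p→s (+3), pos 1: l→n (+2), pos 2: a→k (+10), pos 3: c→f (+3), pos 4: e→g (+2) — repeating every 3. A repeating key of period 3 is used — shifts +3, +2, +10 over and over.
Decoding ggmdfo: g−3=d, g−2=e, m−10=c, d−3=a, f−2=d, o−10=e.

decade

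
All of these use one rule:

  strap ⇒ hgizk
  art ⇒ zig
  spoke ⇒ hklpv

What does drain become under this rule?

wizrm

Each letter is replaced by its mirror in the alphabet: a↔z, b↔y, c↔x, and so on (the Atbash cipher).
On drain: d↔w, r↔i, a↔z, i↔r, n↔m.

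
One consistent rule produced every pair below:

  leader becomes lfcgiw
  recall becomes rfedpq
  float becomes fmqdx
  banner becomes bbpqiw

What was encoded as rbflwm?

In leader: l→l is +0, e→f is +1, a→c is +2, d→g is +3 — the shift increases by 1 each position. Each letter shifts forward by its position index (0, 1, 2, …) — the shift grows by one for each successive letter.
Reversing it on rbflwm: r−0=r, b−1=a, f−2=d, l−3=i, w−4=s, m−5=h.

radish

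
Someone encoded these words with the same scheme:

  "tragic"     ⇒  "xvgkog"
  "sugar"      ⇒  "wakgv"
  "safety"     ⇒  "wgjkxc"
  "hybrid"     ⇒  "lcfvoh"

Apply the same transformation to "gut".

The shift depends on letter class: consonant t→x is +4, but vowel a→g is +6. The rule splits by letter class: vowels +6, consonants +4.
On gut: g(cons)+4=k, u(vowel)+6=a, t(cons)+4=x.

kax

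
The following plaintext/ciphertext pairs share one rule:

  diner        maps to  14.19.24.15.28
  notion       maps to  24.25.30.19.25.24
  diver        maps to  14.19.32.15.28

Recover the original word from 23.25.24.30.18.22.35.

monthly

d is letter #4 and maps to 14: an offset of 10. The number is (letter's place in the alphabet, a=1) + 10.
Undoing it on 23.25.24.30.18.22.35: 23→(23−10)÷1=13=m, 25→(25−10)÷1=15=o, 24→(24−10)÷1=14=n, 30→(30−10)÷1=20=t, 18→(18−10)÷1=8=h, 22→(22−10)÷1=12=l, 35→(35−10)÷1=25=y.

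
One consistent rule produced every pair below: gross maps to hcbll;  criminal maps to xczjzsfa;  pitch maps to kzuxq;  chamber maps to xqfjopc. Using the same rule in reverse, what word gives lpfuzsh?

g(6)→h(7) and r(17)→c(2) fit y≡9x+5 (mod 26); the inverse of 9 mod 26 is 3. Treating letters as 0–25, the rule is x ↦ 9x + 5 (mod 26).
Decoding lpfuzsh: l(11)→3·(11−5)≡18=s; p(15)→3·(15−5)≡4=e; f(5)→3·(5−5)≡0=a; u(20)→3·(20−5)≡19=t; z(25)→3·(25−5)≡8=i; s(18)→3·(18−5)≡13=n; h(7)→3·(7−5)≡6=g (all mod 26).

seating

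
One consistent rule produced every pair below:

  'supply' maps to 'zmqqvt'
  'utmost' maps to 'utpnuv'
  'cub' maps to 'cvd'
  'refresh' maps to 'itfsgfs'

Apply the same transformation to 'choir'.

sjpid

The output letters match the input read backwards, each shifted +1: supply reversed is ylppus. The word is reversed, then every letter is shifted forward by 1.
On choir: reverse → riohc; then shift: r+1=s, i+1=j, o+1=p, h+1=i, c+1=d.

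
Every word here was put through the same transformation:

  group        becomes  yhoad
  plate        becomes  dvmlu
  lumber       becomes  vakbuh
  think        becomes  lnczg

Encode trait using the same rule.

g(6)→y(24) and r(17)→h(7) fit y≡15x+12 (mod 26); the inverse of 15 mod 26 is 7. Treating letters as 0–25, the rule is x ↦ 15x + 12 (mod 26).
Applying it to trait: t(19)→15·19+12≡11=l; r(17)→15·17+12≡7=h; a(0)→15·0+12≡12=m; i(8)→15·8+12≡2=c; t(19)→15·19+12≡11=l (all mod 26).

lhmcl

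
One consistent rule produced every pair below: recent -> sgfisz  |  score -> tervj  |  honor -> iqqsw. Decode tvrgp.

stock

In recent: r→s is +1, e→g is +2, c→f is +3, e→i is +4 — the shift increases by 1 each position. Letter i (0-indexed) is shifted by i+1, so successive shifts are 1, 2, 3, ….
Undoing it on tvrgp: t−1=s, v−2=t, r−3=o, g−4=c, p−5=k.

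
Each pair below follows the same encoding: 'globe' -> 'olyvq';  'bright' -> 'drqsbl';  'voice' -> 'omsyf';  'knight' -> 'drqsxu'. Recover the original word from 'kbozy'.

opera

The output letters match the input read backwards, each shifted +10: globe reversed is ebolg. The word is reversed, then every letter is shifted forward by 10.
Undoing it on kbozy: shift back: k−10=a, b−10=r, o−10=e, z−10=p, y−10=o → arepo; then reverse → opera.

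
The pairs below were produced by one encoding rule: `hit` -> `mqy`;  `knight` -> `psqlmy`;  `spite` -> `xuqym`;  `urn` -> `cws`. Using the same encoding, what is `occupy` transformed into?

whhcud

The shift depends on letter class: consonant h→m is +5, but vowel i→q is +8. Two shifts are in play — +8 for a/e/i/o/u, +5 for every other letter.
Applying it to occupy: o(vowel)+8=w, c(cons)+5=h, c(cons)+5=h, u(vowel)+8=c, p(cons)+5=u, y(cons)+5=d.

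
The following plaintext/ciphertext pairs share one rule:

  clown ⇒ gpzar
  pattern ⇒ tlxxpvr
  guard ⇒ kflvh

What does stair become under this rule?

The shift depends on letter class: consonant c→g is +4, but vowel o→z is +11. Vowels shift forward by 11 and consonants shift forward by 4.
For stair: s(cons)+4=w, t(cons)+4=x, a(vowel)+11=l, i(vowel)+11=t, r(cons)+4=v.

wxltv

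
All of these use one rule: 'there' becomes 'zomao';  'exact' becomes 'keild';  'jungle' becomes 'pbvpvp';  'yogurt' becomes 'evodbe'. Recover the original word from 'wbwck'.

In there: t→z is +6, h→o is +7, e→m is +8, r→a is +9 — the shift increases by 1 each position. The shift increases by 1 at each position, starting from +6: 6, 7, 8, ….
Decoding wbwck: w−6=q, b−7=u, w−8=o, c−9=t, k−10=a.

quota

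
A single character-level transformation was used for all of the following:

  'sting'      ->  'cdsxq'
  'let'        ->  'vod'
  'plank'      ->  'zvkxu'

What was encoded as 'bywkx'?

Compare letters: s→c is +10, t→d is +10, i→s is +10 — a constant shift. This is a Caesar cipher with shift 10.
Reversing it on bywkx: b−10=r, y−10=o, w−10=m, k−10=a, x−10=n.

roman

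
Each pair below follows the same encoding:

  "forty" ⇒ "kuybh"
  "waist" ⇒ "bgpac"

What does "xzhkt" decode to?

In forty: f→k is +5, o→u is +6, r→y is +7, t→b is +8 — the shift increases by 1 each position. Letter i (0-indexed) is shifted by i+5, so successive shifts are 5, 6, 7, ….
Decoding xzhkt: x−5=s, z−6=t, h−7=a, k−8=c, t−9=k.

stack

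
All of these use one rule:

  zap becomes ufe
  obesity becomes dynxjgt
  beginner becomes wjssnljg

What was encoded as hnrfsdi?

dynamic

The output letters match the input read backwards, each shifted +5: zap reversed is paz. Two steps: reverse the string, then apply a Caesar shift of +5.
Decoding hnrfsdi: shift back: h−5=c, n−5=i, r−5=m, f−5=a, s−5=n, d−5=y, i−5=d → cimanyd; then reverse → dynamic.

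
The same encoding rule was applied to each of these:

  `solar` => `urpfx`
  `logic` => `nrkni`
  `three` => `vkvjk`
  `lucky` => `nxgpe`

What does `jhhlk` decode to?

In solar: s→u is +2, o→r is +3, l→p is +4, a→f is +5 — the shift increases by 1 each position. Letter i (0-indexed) is shifted by i+2, so successive shifts are 2, 3, 4, ….
Reversing it on jhhlk: j−2=h, h−3=e, h−4=d, l−5=g, k−6=e.

hedge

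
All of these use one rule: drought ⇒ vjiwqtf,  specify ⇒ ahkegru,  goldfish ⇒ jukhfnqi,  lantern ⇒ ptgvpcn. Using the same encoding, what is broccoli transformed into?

knqeeqtd

The output letters match the input read backwards, each shifted +2: drought reversed is thguord. Read the word backwards and shift each letter +2.
Applying it to broccoli: reverse → iloccorb; then shift: i+2=k, l+2=n, o+2=q, c+2=e, c+2=e, o+2=q, r+2=t, b+2=d.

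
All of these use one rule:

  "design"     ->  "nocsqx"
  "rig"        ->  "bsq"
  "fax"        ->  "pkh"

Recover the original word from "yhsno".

oxide

Compare letters: d→n is +10, e→o is +10, s→c is +10 — a constant shift. This is a Caesar cipher with shift 10.
Undoing it on yhsno: y−10=o, h−10=x, s−10=i, n−10=d, o−10=e.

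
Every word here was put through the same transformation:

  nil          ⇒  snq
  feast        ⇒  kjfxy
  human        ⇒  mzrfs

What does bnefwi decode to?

wizard

Each letter is shifted forward by 5 in the alphabet (a Caesar shift of +5).
Decoding bnefwi: b−5=w, n−5=i, e−5=z, f−5=a, w−5=r, i−5=d.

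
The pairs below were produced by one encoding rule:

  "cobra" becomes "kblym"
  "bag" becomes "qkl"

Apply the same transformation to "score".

obymc

The output letters match the input read backwards, each shifted +10: cobra reversed is arboc. Two steps: reverse the string, then apply a Caesar shift of +10.
On score: reverse → erocs; then shift: e+10=o, r+10=b, o+10=y, c+10=m, s+10=c.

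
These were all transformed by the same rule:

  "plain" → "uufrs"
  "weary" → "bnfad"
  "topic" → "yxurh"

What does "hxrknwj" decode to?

Shifts by position in plain: pos 0: p→u (+5), pos 1: l→u (+9), pos 2: a→f (+5), pos 3: i→r (+9) — repeating every 2. The shifts repeat in a cycle of length 2: positions 0,1,… shift by +5, +9, then the pattern repeats.
Undoing it on hxrknwj: h−5=c, x−9=o, r−5=m, k−9=b, n−5=i, w−9=n, j−5=e.

combine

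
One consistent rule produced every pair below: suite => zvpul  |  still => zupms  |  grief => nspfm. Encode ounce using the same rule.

vvudl

It's a Vigenère-style cipher with numeric key [7,1]: position i shifts by key[i mod 2].
For ounce: o+7=v, u+1=v, n+7=u, c+1=d, e+7=l.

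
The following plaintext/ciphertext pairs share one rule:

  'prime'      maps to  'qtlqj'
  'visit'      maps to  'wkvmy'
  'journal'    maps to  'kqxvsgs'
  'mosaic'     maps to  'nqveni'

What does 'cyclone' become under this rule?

dafpttl

In prime: p→q is +1, r→t is +2, i→l is +3, m→q is +4 — the shift increases by 1 each position. The shift increases by 1 at each position, starting from +1: 1, 2, 3, ….
On cyclone: c+1=d, y+2=a, c+3=f, l+4=p, o+5=t, n+6=t, e+7=l.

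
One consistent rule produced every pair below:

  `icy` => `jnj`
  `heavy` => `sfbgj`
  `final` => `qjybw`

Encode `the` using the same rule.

Two shifts are in play — +1 for a/e/i/o/u, +11 for every other letter.
Applying it to the: t(cons)+11=e, h(cons)+11=s, e(vowel)+1=f.

esf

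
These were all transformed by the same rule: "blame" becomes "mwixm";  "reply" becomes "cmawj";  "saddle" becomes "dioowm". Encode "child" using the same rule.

The shift depends on letter class: consonant b→m is +11, but vowel a→i is +8. Vowels shift forward by 8 and consonants shift forward by 11.
Applying it to child: c(cons)+11=n, h(cons)+11=s, i(vowel)+8=q, l(cons)+11=w, d(cons)+11=o.

nsqwo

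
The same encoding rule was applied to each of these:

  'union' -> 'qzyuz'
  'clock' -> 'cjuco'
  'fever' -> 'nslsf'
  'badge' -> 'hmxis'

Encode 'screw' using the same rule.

u(20)→q(16) and n(13)→z(25) fit y≡21x+12 (mod 26); the inverse of 21 mod 26 is 5. This is an affine cipher: with a=0,…,z=25, each position x becomes (21x+12) mod 26.
On screw: s(18)→21·18+12≡0=a; c(2)→21·2+12≡2=c; r(17)→21·17+12≡5=f; e(4)→21·4+12≡18=s; w(22)→21·22+12≡6=g (all mod 26).

acfsg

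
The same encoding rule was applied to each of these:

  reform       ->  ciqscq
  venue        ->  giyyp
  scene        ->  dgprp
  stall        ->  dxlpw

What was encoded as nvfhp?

Shifts by position in reform: pos 0: r→c (+11), pos 1: e→i (+4), pos 2: f→q (+11), pos 3: o→s (+4) — repeating every 2. A repeating key of period 2 is used — shifts +11, +4 over and over.
Decoding nvfhp: n−11=c, v−4=r, f−11=u, h−4=d, p−11=e.

crude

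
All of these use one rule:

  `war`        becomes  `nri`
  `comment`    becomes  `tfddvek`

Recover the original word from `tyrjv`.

chase

It's a constant shift of +17 (ROT17).
Decoding tyrjv: t−17=c, y−17=h, r−17=a, j−17=s, v−17=e.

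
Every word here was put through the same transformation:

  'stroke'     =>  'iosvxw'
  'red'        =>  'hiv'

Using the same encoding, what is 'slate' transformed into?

Read the word backwards and shift each letter +4.
Applying it to slate: reverse → etals; then shift: e+4=i, t+4=x, a+4=e, l+4=p, s+4=w.

ixepw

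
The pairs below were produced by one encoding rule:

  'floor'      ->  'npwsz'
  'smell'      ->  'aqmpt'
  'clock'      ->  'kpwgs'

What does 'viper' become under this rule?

A repeating key of period 2 is used — shifts +8, +4 over and over.
On viper: v+8=d, i+4=m, p+8=x, e+4=i, r+8=z.

dmxiz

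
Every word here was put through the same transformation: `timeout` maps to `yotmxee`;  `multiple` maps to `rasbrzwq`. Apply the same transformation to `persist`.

In timeout: t→y is +5, i→o is +6, m→t is +7, e→m is +8 — the shift increases by 1 each position. Each letter shifts forward by (position + 5), i.e. 5, 6, 7, … — the shift grows by one for each successive letter.
Applying it to persist: p+5=u, e+6=k, r+7=y, s+8=a, i+9=r, s+10=c, t+11=e.

ukyarce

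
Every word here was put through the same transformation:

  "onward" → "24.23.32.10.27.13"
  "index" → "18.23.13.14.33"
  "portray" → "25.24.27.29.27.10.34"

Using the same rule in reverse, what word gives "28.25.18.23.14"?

Letters become their 1-based position plus 9 (so a→10, b→11, …).
Decoding 28.25.18.23.14: 28→(28−9)÷1=19=s, 25→(25−9)÷1=16=p, 18→(18−9)÷1=9=i, 23→(23−9)÷1=14=n, 14→(14−9)÷1=5=e.

spine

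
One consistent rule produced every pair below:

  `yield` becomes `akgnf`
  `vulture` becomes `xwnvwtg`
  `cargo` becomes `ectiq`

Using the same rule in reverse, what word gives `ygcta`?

weary

It's a constant shift of +2 (ROT2).
Reversing it on ygcta: y−2=w, g−2=e, c−2=a, t−2=r, a−2=y.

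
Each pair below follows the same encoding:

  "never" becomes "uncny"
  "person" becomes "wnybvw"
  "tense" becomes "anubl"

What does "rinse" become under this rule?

yrubl

Shifts by position in never: pos 0: n→u (+7), pos 1: e→n (+9), pos 2: v→c (+7), pos 3: e→n (+9) — repeating every 2. A repeating key of period 2 is used — shifts +7, +9 over and over.
Applying it to rinse: r+7=y, i+9=r, n+7=u, s+9=b, e+7=l.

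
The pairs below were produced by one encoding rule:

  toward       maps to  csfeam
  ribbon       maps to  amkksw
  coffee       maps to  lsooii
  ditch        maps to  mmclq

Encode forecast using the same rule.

osailebc

The shift depends on letter class: consonant t→c is +9, but vowel o→s is +4. Vowels shift forward by 4 and consonants shift forward by 9.
For forecast: f(cons)+9=o, o(vowel)+4=s, r(cons)+9=a, e(vowel)+4=i, c(cons)+9=l, a(vowel)+4=e, s(cons)+9=b, t(cons)+9=c.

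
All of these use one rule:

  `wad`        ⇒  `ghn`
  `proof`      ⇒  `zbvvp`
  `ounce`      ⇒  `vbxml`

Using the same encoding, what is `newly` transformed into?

xlgvi

The shift depends on letter class: consonant w→g is +10, but vowel a→h is +7. Two shifts are in play — +7 for a/e/i/o/u, +10 for every other letter.
For newly: n(cons)+10=x, e(vowel)+7=l, w(cons)+10=g, l(cons)+10=v, y(cons)+10=i.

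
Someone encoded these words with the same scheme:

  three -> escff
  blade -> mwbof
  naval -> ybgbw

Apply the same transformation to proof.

acppq

The shift depends on letter class: consonant t→e is +11, but vowel e→f is +1. Two shifts are in play — +1 for a/e/i/o/u, +11 for every other letter.
Applying it to proof: p(cons)+11=a, r(cons)+11=c, o(vowel)+1=p, o(vowel)+1=p, f(cons)+11=q.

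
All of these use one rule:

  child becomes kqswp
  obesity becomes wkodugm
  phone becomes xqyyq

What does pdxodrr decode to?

Letter i (0-indexed) is shifted by i+8, so successive shifts are 8, 9, 10, ….
Decoding pdxodrr: p−8=h, d−9=u, x−10=n, o−11=d, d−12=r, r−13=e, r−14=d.

hundred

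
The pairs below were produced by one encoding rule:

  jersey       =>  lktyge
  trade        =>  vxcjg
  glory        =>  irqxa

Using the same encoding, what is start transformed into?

Shifts by position in jersey: pos 0: j→l (+2), pos 1: e→k (+6), pos 2: r→t (+2), pos 3: s→y (+6) — repeating every 2. It's a Vigenère-style cipher with numeric key [2,6]: position i shifts by key[i mod 2].
On start: s+2=u, t+6=z, a+2=c, r+6=x, t+2=v.

uzcxv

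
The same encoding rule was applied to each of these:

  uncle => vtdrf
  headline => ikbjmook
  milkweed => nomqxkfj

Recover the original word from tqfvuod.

skeptic

Shifts by position in uncle: pos 0: u→v (+1), pos 1: n→t (+6), pos 2: c→d (+1), pos 3: l→r (+6) — repeating every 2. It's a Vigenère-style cipher with numeric key [1,6]: position i shifts by key[i mod 2].
Decoding tqfvuod: t−1=s, q−6=k, f−1=e, v−6=p, u−1=t, o−6=i, d−1=c.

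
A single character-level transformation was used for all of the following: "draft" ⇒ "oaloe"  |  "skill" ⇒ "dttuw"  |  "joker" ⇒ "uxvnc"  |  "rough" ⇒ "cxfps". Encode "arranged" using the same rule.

lacjyppm

The shifts repeat in a cycle of length 2: positions 0,1,… shift by +11, +9, then the pattern repeats.
For arranged: a+11=l, r+9=a, r+11=c, a+9=j, n+11=y, g+9=p, e+11=p, d+9=m.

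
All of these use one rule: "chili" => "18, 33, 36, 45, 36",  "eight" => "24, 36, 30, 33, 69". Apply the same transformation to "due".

The formula is n = 3×(alphabet index, a=1) + 9.
For due: d=4→21, u=21→72, e=5→24.

21, 72, 24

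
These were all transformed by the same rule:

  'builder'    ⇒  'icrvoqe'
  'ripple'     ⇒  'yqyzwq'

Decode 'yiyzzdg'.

Each letter shifts forward by (position + 7), i.e. 7, 8, 9, … — the shift grows by one for each successive letter.
Undoing it on yiyzzdg: y−7=r, i−8=a, y−9=p, z−10=p, z−11=o, d−12=r, g−13=t.

rapport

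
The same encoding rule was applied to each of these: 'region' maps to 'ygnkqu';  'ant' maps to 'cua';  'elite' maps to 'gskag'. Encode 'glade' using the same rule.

nsckg

Two shifts are in play — +2 for a/e/i/o/u, +7 for every other letter.
For glade: g(cons)+7=n, l(cons)+7=s, a(vowel)+2=c, d(cons)+7=k, e(vowel)+2=g.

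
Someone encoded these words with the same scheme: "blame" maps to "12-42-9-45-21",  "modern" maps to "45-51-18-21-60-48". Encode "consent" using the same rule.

15-51-48-63-21-48-66

b(#2)→12 and l(#12)→42: differences scale by 3, so n = 3·pos + 6. Each letter becomes 3×(its alphabet position, a=1..z=26) + 6.
Applying it to consent: c=3→15, o=15→51, n=14→48, s=19→63, e=5→21, n=14→48, t=20→66.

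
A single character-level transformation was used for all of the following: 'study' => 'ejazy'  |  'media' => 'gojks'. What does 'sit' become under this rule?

The output letters match the input read backwards, each shifted +6: study reversed is yduts. Two steps: reverse the string, then apply a Caesar shift of +6.
For sit: reverse → tis; then shift: t+6=z, i+6=o, s+6=y.

zoy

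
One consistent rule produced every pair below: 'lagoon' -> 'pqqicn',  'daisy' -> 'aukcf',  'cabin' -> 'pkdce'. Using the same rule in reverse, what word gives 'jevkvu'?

The output letters match the input read backwards, each shifted +2: lagoon reversed is noogal. Two steps: reverse the string, then apply a Caesar shift of +2.
Undoing it on jevkvu: shift back: j−2=h, e−2=c, v−2=t, k−2=i, v−2=t, u−2=s → hctits; then reverse → stitch.

stitch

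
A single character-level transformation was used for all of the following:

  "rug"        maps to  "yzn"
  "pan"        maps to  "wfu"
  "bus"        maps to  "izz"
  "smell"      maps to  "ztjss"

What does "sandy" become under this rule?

The shift depends on letter class: consonant r→y is +7, but vowel u→z is +5. Vowels shift forward by 5 and consonants shift forward by 7.
For sandy: s(cons)+7=z, a(vowel)+5=f, n(cons)+7=u, d(cons)+7=k, y(cons)+7=f.

zfukf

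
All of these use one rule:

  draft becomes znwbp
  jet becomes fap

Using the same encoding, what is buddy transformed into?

xqzzu

Compare letters: d→z is +22, r→n is +22, a→w is +22 — a constant shift. It's a constant shift of +22 (ROT22).
Applying it to buddy: b+22=x, u+22=q, d+22=z, d+22=z, y+22=u.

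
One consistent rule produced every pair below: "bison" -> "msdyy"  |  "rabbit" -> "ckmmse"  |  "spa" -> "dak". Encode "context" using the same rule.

nyyeoie

The rule splits by letter class: vowels +10, consonants +11.
For context: c(cons)+11=n, o(vowel)+10=y, n(cons)+11=y, t(cons)+11=e, e(vowel)+10=o, x(cons)+11=i, t(cons)+11=e.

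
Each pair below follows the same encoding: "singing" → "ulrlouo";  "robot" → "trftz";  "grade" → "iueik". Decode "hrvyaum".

fortune

In singing: s→u is +2, i→l is +3, n→r is +4, g→l is +5 — the shift increases by 1 each position. The shift increases by 1 at each position, starting from +2: 2, 3, 4, ….
Reversing it on hrvyaum: h−2=f, r−3=o, v−4=r, y−5=t, a−6=u, u−7=n, m−8=e.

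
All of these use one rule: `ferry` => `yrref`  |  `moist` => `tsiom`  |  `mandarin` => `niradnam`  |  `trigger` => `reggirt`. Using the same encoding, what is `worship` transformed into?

pihsrow

The output letters match the input read backwards: ferry reversed is yrref. It's just the letters in reverse order.
For worship: reverse → pihsrow.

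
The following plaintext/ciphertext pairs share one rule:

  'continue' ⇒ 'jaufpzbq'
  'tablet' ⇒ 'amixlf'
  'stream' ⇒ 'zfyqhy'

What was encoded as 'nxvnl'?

Shifts by position in continue: pos 0: c→j (+7), pos 1: o→a (+12), pos 2: n→u (+7), pos 3: t→f (+12) — repeating every 2. A repeating key of period 2 is used — shifts +7, +12 over and over.
Undoing it on nxvnl: n−7=g, x−12=l, v−7=o, n−12=b, l−7=e.

globe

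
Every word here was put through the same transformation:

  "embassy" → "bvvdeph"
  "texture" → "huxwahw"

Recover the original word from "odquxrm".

The output letters match the input read backwards, each shifted +3: embassy reversed is yssabme. The word is reversed, then every letter is shifted forward by 3.
Reversing it on odquxrm: shift back: o−3=l, d−3=a, q−3=n, u−3=r, x−3=u, r−3=o, m−3=j → lanruoj; then reverse → journal.

journal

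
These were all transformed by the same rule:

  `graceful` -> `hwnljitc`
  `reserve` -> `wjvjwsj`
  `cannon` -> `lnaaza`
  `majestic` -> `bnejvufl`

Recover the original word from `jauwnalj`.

Treating letters as 0–25, the rule is x ↦ 25x + 13 (mod 26).
Reversing it on jauwnalj: j(9)→25·(9−13)≡4=e; a(0)→25·(0−13)≡13=n; u(20)→25·(20−13)≡19=t; w(22)→25·(22−13)≡17=r; n(13)→25·(13−13)≡0=a; a(0)→25·(0−13)≡13=n; l(11)→25·(11−13)≡2=c; j(9)→25·(9−13)≡4=e (all mod 26).

entrance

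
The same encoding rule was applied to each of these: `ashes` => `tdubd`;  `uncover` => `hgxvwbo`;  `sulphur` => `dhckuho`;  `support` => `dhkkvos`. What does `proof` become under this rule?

kovvq

a(0)→t(19) and s(18)→d(3) fit y≡15x+19 (mod 26); the inverse of 15 mod 26 is 7. Treating letters as 0–25, the rule is x ↦ 15x + 19 (mod 26).
For proof: p(15)→15·15+19≡10=k; r(17)→15·17+19≡14=o; o(14)→15·14+19≡21=v; o(14)→15·14+19≡21=v; f(5)→15·5+19≡16=q (all mod 26).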